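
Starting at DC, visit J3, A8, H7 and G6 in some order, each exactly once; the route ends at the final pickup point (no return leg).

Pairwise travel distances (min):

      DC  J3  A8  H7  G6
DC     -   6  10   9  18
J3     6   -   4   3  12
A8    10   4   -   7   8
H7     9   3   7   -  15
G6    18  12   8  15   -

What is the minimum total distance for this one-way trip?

There are 4! = 24 possible orderings.
DC - J3 - A8 - H7 - G6: 6+4+7+15 = 32
DC - J3 - A8 - G6 - H7: 6+4+8+15 = 33
DC - J3 - H7 - A8 - G6: 6+3+7+8 = 24
DC - J3 - H7 - G6 - A8: 6+3+15+8 = 32
DC - J3 - G6 - A8 - H7: 6+12+8+7 = 33
DC - J3 - G6 - H7 - A8: 6+12+15+7 = 40
DC - A8 - J3 - H7 - G6: 10+4+3+15 = 32
DC - A8 - J3 - G6 - H7: 10+4+12+15 = 41
DC - A8 - H7 - J3 - G6: 10+7+3+12 = 32
DC - A8 - H7 - G6 - J3: 10+7+15+12 = 44
DC - A8 - G6 - J3 - H7: 10+8+12+3 = 33
DC - A8 - G6 - H7 - J3: 10+8+15+3 = 36
DC - H7 - J3 - A8 - G6: 9+3+4+8 = 24
DC - H7 - J3 - G6 - A8: 9+3+12+8 = 32
… (10 more)
The minimum is 24.
One shortest path: DC → J3 → H7 → A8 → G6.

Minimum one-way distance = 24 min.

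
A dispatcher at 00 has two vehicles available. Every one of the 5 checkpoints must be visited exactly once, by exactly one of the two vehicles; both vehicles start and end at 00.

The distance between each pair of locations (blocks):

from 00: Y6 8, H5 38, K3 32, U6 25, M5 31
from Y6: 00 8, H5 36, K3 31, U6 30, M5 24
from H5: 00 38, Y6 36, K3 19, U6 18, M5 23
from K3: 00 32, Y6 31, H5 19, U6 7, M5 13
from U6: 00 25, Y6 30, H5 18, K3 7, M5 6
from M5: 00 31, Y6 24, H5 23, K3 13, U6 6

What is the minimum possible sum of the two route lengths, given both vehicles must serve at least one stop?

Check every non-empty split of the stops between the two vehicles; for each half take its own optimal tour:
  {Y6} + {H5, K3, U6, M5}: 16 + 101 = 117
  {H5} + {Y6, K3, U6, M5}: 76 + 77 = 153
  {Y6, H5} + {K3, U6, M5}: 82 + 76 = 158
  {K3} + {Y6, H5, U6, M5}: 64 + 94 = 158
  {Y6, K3} + {H5, U6, M5}: 71 + 92 = 163
  {H5, K3} + {Y6, U6, M5}: 89 + 63 = 152
  … (15 splits in total)
Best: vehicle 1 00 → Y6 → 00 = 16; vehicle 2 00 → H5 → K3 → U6 → M5 → 00 = 101; combined 117.

Minimum combined distance: 117 blocks.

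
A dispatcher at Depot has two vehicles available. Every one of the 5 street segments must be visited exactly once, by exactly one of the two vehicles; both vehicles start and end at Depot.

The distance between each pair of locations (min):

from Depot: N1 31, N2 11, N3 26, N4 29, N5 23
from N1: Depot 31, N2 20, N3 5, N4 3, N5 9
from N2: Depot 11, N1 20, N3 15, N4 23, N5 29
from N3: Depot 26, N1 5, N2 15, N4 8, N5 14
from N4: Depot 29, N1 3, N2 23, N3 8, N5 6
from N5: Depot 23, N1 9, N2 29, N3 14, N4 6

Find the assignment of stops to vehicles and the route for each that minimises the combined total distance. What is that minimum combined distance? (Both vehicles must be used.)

Minimum combined distance: 85 min.

Check every non-empty split of the stops between the two vehicles; for each half take its own optimal tour:
  {N1} + {N2, N3, N4, N5}: 62 + 63 = 125
  {N2} + {N1, N3, N4, N5}: 22 + 63 = 85
  {N1, N2} + {N3, N4, N5}: 62 + 63 = 125
  {N3} + {N1, N2, N4, N5}: 52 + 63 = 115
  {N1, N3} + {N2, N4, N5}: 62 + 63 = 125
  {N2, N3} + {N1, N4, N5}: 52 + 63 = 115
  … (15 splits in total)
Best: vehicle 1 Depot → N2 → Depot = 22; vehicle 2 Depot → N3 → N1 → N4 → N5 → Depot = 63; combined 85.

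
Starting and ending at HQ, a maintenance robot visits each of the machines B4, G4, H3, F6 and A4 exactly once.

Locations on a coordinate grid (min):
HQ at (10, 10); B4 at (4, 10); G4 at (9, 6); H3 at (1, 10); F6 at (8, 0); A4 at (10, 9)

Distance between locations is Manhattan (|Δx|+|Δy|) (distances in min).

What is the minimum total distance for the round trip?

HQ-B4-G4-H3-F6-A4-HQ: 6+9+12+17+11+1 = 56
HQ-B4-G4-H3-A4-F6-HQ: 6+9+12+10+11+12 = 60
HQ-B4-G4-F6-H3-A4-HQ: 6+9+7+17+10+1 = 50
HQ-B4-G4-F6-A4-H3-HQ: 6+9+7+11+10+9 = 52
HQ-B4-G4-A4-H3-F6-HQ: 6+9+4+10+17+12 = 58
HQ-B4-G4-A4-F6-H3-HQ: 6+9+4+11+17+9 = 56
HQ-B4-H3-G4-F6-A4-HQ: 6+3+12+7+11+1 = 40
HQ-B4-H3-G4-A4-F6-HQ: 6+3+12+4+11+12 = 48
HQ-B4-H3-F6-G4-A4-HQ: 6+3+17+7+4+1 = 38
HQ-B4-H3-F6-A4-G4-HQ: 6+3+17+11+4+5 = 46
HQ-B4-H3-A4-G4-F6-HQ: 6+3+10+4+7+12 = 42
HQ-B4-H3-A4-F6-G4-HQ: 6+3+10+11+7+5 = 42
HQ-B4-F6-G4-H3-A4-HQ: 6+14+7+12+10+1 = 50
HQ-B4-F6-G4-A4-H3-HQ: 6+14+7+4+10+9 = 50
… (46 more)
The minimum is 38.
One optimal route: HQ → B4 → H3 → F6 → G4 → A4 → HQ (or its reverse).

Shortest round trip = 38 min.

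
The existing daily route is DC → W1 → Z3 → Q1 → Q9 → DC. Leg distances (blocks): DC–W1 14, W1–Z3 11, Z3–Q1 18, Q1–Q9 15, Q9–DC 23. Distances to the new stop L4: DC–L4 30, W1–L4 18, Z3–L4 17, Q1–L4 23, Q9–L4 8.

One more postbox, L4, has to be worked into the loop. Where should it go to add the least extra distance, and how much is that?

Adding 15 blocks by placing L4 on the Q9–DC leg.

Insertion cost between consecutive stops i–j is d(i,L4) + d(L4,j) − d(i,j):
  between DC and W1: 30 + 18 − 14 = 34
  between W1 and Z3: 18 + 17 − 11 = 24
  between Z3 and Q1: 17 + 23 − 18 = 22
  between Q1 and Q9: 23 + 8 − 15 = 16
  between Q9 and DC: 8 + 30 − 23 = 15
Cheapest insertion is between Q9 and DC, adding 15.
New total = 81 + 15 = 96.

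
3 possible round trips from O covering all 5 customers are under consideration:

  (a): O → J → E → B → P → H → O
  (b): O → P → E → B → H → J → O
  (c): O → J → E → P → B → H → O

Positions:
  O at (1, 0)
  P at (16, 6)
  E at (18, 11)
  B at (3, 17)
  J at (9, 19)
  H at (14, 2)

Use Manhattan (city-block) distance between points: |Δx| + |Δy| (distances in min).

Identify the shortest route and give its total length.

(a): 27 + 17 + 21 + 24 + 6 + 15 = 110
(b): 21 + 7 + 21 + 26 + 22 + 27 = 124
(c): 27 + 17 + 7 + 24 + 26 + 15 = 116

Shortest is (a), total 110 min.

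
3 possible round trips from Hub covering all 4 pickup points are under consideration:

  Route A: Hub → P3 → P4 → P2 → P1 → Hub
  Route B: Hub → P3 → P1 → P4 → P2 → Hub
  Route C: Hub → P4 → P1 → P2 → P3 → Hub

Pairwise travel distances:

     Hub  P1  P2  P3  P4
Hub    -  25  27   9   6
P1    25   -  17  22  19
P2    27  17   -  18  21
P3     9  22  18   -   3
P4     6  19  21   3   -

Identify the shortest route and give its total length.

69 — Route C is the shortest.

Route A: 9 + 3 + 21 + 17 + 25 = 75
Route B: 9 + 22 + 19 + 21 + 27 = 98
Route C: 6 + 19 + 17 + 18 + 9 = 69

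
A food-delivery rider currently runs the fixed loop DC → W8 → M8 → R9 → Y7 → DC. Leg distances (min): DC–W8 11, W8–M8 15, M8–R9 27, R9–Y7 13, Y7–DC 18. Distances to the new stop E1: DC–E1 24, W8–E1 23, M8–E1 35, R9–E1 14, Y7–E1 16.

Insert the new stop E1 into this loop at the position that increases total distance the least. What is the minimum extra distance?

Adding 17 min by placing E1 on the R9–Y7 leg.

Insertion cost between consecutive stops i–j is d(i,E1) + d(E1,j) − d(i,j):
  between DC and W8: 24 + 23 − 11 = 36
  between W8 and M8: 23 + 35 − 15 = 43
  between M8 and R9: 35 + 14 − 27 = 22
  between R9 and Y7: 14 + 16 − 13 = 17
  between Y7 and DC: 16 + 24 − 18 = 22
Cheapest insertion is between R9 and Y7, adding 17.
New total = 84 + 17 = 101.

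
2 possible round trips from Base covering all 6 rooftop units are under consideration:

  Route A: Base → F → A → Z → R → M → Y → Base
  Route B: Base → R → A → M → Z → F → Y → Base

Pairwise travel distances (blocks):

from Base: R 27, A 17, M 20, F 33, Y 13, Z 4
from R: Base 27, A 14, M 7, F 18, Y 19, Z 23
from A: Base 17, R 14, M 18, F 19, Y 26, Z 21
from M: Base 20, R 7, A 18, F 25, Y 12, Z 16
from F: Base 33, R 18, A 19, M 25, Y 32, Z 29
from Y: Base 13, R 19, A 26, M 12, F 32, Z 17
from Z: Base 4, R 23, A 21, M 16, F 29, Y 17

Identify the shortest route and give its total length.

128 blocks — Route A is the shortest.

Route A: 33 + 19 + 21 + 23 + 7 + 12 + 13 = 128
Route B: 27 + 14 + 18 + 16 + 29 + 32 + 13 = 149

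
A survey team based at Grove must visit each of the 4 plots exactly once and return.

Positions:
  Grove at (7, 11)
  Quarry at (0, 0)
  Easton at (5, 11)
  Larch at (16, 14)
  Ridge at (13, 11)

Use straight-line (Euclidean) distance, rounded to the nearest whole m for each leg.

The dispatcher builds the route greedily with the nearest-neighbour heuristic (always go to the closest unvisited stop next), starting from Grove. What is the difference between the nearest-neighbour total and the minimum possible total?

Excess over optimum: 4 m.

From Grove: Easton=2, Ridge=6, Larch=9, Quarry=13 → choose Easton (2).
From Easton: Ridge=8, Larch=11, Quarry=12 → choose Ridge (8).
From Ridge: Larch=4, Quarry=17 → choose Larch (4).
From Larch: Quarry=21 → choose Quarry (21).
NN route Grove → Easton → Ridge → Larch → Quarry → Grove costs 48.
Optimal: Grove → Easton → Quarry → Ridge → Larch → Grove costs 44 (by enumerating all 12 distinct tours).
Excess = 48 − 44 = 4.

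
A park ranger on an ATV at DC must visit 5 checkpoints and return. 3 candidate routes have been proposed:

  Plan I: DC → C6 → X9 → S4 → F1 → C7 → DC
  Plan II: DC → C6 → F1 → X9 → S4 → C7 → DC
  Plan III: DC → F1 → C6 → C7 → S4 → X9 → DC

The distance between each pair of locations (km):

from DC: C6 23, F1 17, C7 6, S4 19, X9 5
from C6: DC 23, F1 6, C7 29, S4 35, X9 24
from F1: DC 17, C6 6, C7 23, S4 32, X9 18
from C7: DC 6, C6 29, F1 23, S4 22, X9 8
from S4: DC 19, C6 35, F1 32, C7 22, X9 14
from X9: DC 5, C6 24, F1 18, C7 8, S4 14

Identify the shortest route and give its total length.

89 km — Plan II is the shortest.

Plan I: 23 + 24 + 14 + 32 + 23 + 6 = 122
Plan II: 23 + 6 + 18 + 14 + 22 + 6 = 89
Plan III: 17 + 6 + 29 + 22 + 14 + 5 = 93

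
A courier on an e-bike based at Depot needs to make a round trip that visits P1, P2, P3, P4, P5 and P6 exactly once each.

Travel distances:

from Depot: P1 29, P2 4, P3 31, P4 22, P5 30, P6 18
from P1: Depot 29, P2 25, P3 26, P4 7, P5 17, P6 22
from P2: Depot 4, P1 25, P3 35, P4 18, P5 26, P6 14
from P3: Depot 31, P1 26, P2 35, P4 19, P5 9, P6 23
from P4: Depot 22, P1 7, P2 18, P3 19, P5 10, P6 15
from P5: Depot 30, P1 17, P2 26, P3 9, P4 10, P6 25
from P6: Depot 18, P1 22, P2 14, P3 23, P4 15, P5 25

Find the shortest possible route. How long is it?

Minimum total distance: 96.

Depot-P1-P2-P3-P4-P5-P6-Depot: 29+25+35+19+10+25+18 = 161
Depot-P1-P2-P3-P4-P6-P5-Depot: 29+25+35+19+15+25+30 = 178
Depot-P1-P2-P3-P5-P4-P6-Depot: 29+25+35+9+10+15+18 = 141
Depot-P1-P2-P3-P5-P6-P4-Depot: 29+25+35+9+25+15+22 = 160
Depot-P1-P2-P3-P6-P4-P5-Depot: 29+25+35+23+15+10+30 = 167
Depot-P1-P2-P3-P6-P5-P4-Depot: 29+25+35+23+25+10+22 = 169
Depot-P1-P2-P4-P3-P5-P6-Depot: 29+25+18+19+9+25+18 = 143
Depot-P1-P2-P4-P3-P6-P5-Depot: 29+25+18+19+23+25+30 = 169
… (352 more)
Depot-P1-P4-P5-P3-P6-P2-Depot: 29+7+10+9+23+14+4 = 96  ← best
The minimum is 96.
One optimal route: Depot → P1 → P4 → P5 → P3 → P6 → P2 → Depot (or its reverse).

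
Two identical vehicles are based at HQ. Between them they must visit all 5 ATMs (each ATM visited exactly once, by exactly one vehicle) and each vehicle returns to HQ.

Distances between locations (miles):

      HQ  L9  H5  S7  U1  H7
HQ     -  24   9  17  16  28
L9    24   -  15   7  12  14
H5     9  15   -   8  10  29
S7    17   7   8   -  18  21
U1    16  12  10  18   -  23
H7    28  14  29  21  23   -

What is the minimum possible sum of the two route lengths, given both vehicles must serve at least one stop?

There are 2^4 − 1 = 15 ways to divide the 5 stops into two non-empty groups. For each, the best each vehicle can do is its own shortest tour through its group:
  {L9} + {H5, S7, U1, H7}: 48 + 77 = 125
  {H5} + {L9, S7, U1, H7}: 18 + 77 = 95
  {L9, H5} + {S7, U1, H7}: 48 + 77 = 125
  {S7} + {L9, H5, U1, H7}: 34 + 73 = 107
  {L9, S7} + {H5, U1, H7}: 48 + 70 = 118
  {H5, S7} + {L9, U1, H7}: 34 + 70 = 104
  … (15 splits in total)
Best: vehicle 1 HQ → H5 → HQ = 18; vehicle 2 HQ → S7 → L9 → H7 → U1 → HQ = 77; combined 95.

Minimum combined distance: 95 miles.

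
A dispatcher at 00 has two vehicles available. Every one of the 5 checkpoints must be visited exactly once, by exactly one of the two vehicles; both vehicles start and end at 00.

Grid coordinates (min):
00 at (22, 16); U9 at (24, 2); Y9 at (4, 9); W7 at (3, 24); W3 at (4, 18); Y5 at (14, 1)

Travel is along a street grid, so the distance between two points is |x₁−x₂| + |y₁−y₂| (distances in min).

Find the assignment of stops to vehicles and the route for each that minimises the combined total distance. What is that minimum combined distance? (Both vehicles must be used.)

Check every non-empty split of the stops between the two vehicles; for each half take its own optimal tour:
  {U9} + {Y9, W7, W3, Y5}: 32 + 84 = 116
  {Y9} + {U9, W7, W3, Y5}: 50 + 88 = 138
  {U9, Y9} + {W7, W3, Y5}: 68 + 84 = 152
  {W7} + {U9, Y9, W3, Y5}: 54 + 74 = 128
  {U9, W7} + {Y9, W3, Y5}: 86 + 70 = 156
  {Y9, W7} + {U9, W3, Y5}: 68 + 74 = 142
  … (15 splits in total)
Best: vehicle 1 00 → U9 → 00 = 32; vehicle 2 00 → W7 → W3 → Y9 → Y5 → 00 = 84; combined 116.

Minimum combined distance: 116 min.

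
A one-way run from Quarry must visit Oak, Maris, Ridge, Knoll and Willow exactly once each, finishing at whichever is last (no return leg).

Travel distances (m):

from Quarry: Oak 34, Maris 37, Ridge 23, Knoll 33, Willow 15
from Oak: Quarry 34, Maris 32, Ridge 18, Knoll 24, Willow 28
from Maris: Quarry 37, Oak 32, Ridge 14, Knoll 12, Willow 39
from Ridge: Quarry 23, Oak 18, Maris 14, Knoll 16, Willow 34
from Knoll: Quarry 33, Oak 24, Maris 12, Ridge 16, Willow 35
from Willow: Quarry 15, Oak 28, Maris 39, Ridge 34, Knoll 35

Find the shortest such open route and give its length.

There are 5! = 120 possible orderings.
Quarry→Oak→Maris→Ridge→Knoll→Willow: 34+32+14+16+35 = 131
Quarry→Oak→Maris→Ridge→Willow→Knoll: 34+32+14+34+35 = 149
Quarry→Oak→Maris→Knoll→Ridge→Willow: 34+32+12+16+34 = 128
Quarry→Oak→Maris→Knoll→Willow→Ridge: 34+32+12+35+34 = 147
Quarry→Oak→Maris→Willow→Ridge→Knoll: 34+32+39+34+16 = 155
Quarry→Oak→Maris→Willow→Knoll→Ridge: 34+32+39+35+16 = 156
Quarry→Oak→Ridge→Maris→Knoll→Willow: 34+18+14+12+35 = 113
Quarry→Oak→Ridge→Maris→Willow→Knoll: 34+18+14+39+35 = 140
Quarry→Oak→Ridge→Knoll→Maris→Willow: 34+18+16+12+39 = 119
Quarry→Oak→Ridge→Knoll→Willow→Maris: 34+18+16+35+39 = 142
Quarry→Oak→Ridge→Willow→Maris→Knoll: 34+18+34+39+12 = 137
Quarry→Oak→Ridge→Willow→Knoll→Maris: 34+18+34+35+12 = 133
Quarry→Oak→Knoll→Maris→Ridge→Willow: 34+24+12+14+34 = 118
Quarry→Oak→Knoll→Maris→Willow→Ridge: 34+24+12+39+34 = 143
… (106 more)
Quarry→Willow→Oak→Ridge→Maris→Knoll: 15+28+18+14+12 = 87  ← best
The minimum is 87.
One shortest path: Quarry → Willow → Oak → Ridge → Maris → Knoll.

Minimum one-way distance = 87 m.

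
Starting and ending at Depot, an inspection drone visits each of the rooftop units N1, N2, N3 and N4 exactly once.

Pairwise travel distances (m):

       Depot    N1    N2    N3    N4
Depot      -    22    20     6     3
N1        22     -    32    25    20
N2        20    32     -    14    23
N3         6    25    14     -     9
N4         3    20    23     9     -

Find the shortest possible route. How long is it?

There are 12 distinct closed tours to check (reversals are equivalent).
Depot → N1 → N2 → N3 → N4 → Depot: 22+32+14+9+3 = 80
Depot → N1 → N2 → N4 → N3 → Depot: 22+32+23+9+6 = 92
Depot → N1 → N3 → N2 → N4 → Depot: 22+25+14+23+3 = 87
Depot → N1 → N3 → N4 → N2 → Depot: 22+25+9+23+20 = 99
Depot → N1 → N4 → N2 → N3 → Depot: 22+20+23+14+6 = 85
Depot → N1 → N4 → N3 → N2 → Depot: 22+20+9+14+20 = 85
Depot → N2 → N1 → N3 → N4 → Depot: 20+32+25+9+3 = 89
Depot → N2 → N1 → N4 → N3 → Depot: 20+32+20+9+6 = 87
Depot → N2 → N3 → N1 → N4 → Depot: 20+14+25+20+3 = 82
Depot → N2 → N4 → N1 → N3 → Depot: 20+23+20+25+6 = 94
Depot → N3 → N1 → N2 → N4 → Depot: 6+25+32+23+3 = 89
Depot → N3 → N2 → N1 → N4 → Depot: 6+14+32+20+3 = 75
The minimum is 75.
One optimal route: Depot → N3 → N2 → N1 → N4 → Depot (or its reverse).

75 m — the shortest possible round trip.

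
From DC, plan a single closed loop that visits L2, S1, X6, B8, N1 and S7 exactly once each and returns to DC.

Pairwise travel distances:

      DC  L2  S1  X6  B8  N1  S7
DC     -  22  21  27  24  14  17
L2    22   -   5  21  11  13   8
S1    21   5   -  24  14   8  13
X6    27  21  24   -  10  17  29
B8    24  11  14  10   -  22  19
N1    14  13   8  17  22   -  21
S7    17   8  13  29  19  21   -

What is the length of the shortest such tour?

DC → L2 → S1 → X6 → B8 → N1 → S7 → DC: 22+5+24+10+22+21+17 = 121
DC → L2 → S1 → X6 → B8 → S7 → N1 → DC: 22+5+24+10+19+21+14 = 115
DC → L2 → S1 → X6 → N1 → B8 → S7 → DC: 22+5+24+17+22+19+17 = 126
DC → L2 → S1 → X6 → N1 → S7 → B8 → DC: 22+5+24+17+21+19+24 = 132
DC → L2 → S1 → X6 → S7 → B8 → N1 → DC: 22+5+24+29+19+22+14 = 135
DC → L2 → S1 → X6 → S7 → N1 → B8 → DC: 22+5+24+29+21+22+24 = 147
DC → L2 → S1 → B8 → X6 → N1 → S7 → DC: 22+5+14+10+17+21+17 = 106
DC → L2 → S1 → B8 → X6 → S7 → N1 → DC: 22+5+14+10+29+21+14 = 115
… (352 more)
DC → N1 → X6 → B8 → S1 → L2 → S7 → DC: 14+17+10+14+5+8+17 = 85  ← best
The minimum is 85.
One optimal route: DC → N1 → X6 → B8 → S1 → L2 → S7 → DC (or its reverse).

85 — the shortest possible round trip.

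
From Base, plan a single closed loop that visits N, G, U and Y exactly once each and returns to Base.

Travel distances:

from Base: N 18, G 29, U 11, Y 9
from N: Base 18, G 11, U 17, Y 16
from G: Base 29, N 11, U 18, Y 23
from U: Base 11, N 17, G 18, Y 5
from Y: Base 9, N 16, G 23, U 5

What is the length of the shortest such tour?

There are 12 distinct closed tours to check (reversals are equivalent).
Base→N→G→U→Y→Base: 18+11+18+5+9 = 61
Base→N→G→Y→U→Base: 18+11+23+5+11 = 68
Base→N→U→G→Y→Base: 18+17+18+23+9 = 85
Base→N→U→Y→G→Base: 18+17+5+23+29 = 92
Base→N→Y→G→U→Base: 18+16+23+18+11 = 86
Base→N→Y→U→G→Base: 18+16+5+18+29 = 86
Base→G→N→U→Y→Base: 29+11+17+5+9 = 71
Base→G→N→Y→U→Base: 29+11+16+5+11 = 72
Base→G→U→N→Y→Base: 29+18+17+16+9 = 89
Base→G→Y→N→U→Base: 29+23+16+17+11 = 96
Base→U→N→G→Y→Base: 11+17+11+23+9 = 71
Base→U→G→N→Y→Base: 11+18+11+16+9 = 65
The minimum is 61.
One optimal route: Base → N → G → U → Y → Base (or its reverse).

61 — the shortest possible round trip.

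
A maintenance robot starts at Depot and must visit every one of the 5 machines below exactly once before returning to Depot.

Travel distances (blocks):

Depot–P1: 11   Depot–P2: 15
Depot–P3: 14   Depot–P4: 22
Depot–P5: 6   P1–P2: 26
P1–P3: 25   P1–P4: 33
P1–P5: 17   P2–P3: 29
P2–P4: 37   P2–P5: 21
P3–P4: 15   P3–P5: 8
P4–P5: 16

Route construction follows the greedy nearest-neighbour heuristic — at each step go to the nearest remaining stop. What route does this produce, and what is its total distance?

Nearest-neighbour total = 103 blocks; route Depot → P5 → P3 → P4 → P1 → P2 → Depot.

At Depot the remaining stops are P5 6, P1 11, P3 14, P2 15, P4 22; go to P5.
At P5 the remaining stops are P3 8, P4 16, P1 17, P2 21; go to P3.
At P3 the remaining stops are P4 15, P1 25, P2 29; go to P4.
At P4 the remaining stops are P1 33, P2 37; go to P1.
At P1 the remaining stops are P2 26; go to P2.
Return P2→Depot: 15.
Total = 6 + 8 + 15 + 33 + 26 + 15 = 103.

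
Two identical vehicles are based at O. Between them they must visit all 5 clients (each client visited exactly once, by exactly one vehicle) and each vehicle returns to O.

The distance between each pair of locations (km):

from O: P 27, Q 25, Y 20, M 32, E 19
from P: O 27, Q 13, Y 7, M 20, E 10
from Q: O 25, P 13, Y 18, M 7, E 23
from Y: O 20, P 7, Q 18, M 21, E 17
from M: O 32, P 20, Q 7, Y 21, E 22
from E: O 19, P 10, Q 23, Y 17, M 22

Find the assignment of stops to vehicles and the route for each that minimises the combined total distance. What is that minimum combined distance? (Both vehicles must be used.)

117 km — the smallest possible combined total.

Try each way of splitting the stops between the two vehicles (each non-empty) and, for each split, find the best tour for each vehicle:
  {P} + {Q, Y, M, E}: 54 + 86 = 140
  {Q} + {P, Y, M, E}: 50 + 88 = 138
  {P, Q} + {Y, M, E}: 65 + 82 = 147
  {Y} + {P, Q, M, E}: 40 + 81 = 121
  {P, Y} + {Q, M, E}: 54 + 73 = 127
  {Q, Y} + {P, M, E}: 63 + 81 = 144
  … (15 splits in total)
  {P, Q, Y, M} + {E}: 79 + 38 = 117  ← best
Best: vehicle 1 O → Q → M → P → Y → O = 79; vehicle 2 O → E → O = 38; combined 117.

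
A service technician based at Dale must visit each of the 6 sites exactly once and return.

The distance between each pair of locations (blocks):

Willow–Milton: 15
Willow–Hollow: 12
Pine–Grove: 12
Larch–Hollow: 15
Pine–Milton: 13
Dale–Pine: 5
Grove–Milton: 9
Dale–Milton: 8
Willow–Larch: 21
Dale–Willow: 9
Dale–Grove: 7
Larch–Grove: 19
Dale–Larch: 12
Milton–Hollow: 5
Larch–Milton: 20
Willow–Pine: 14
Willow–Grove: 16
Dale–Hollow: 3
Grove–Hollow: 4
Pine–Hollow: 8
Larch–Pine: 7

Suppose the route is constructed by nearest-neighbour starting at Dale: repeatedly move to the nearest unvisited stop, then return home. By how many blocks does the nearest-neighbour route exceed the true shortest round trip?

Dale: Hollow=3, Pine=5, Grove=7, Milton=8, Willow=9, Larch=12 ⇒ Hollow
Hollow: Grove=4, Milton=5, Pine=8, Willow=12, Larch=15 ⇒ Grove
Grove: Milton=9, Pine=12, Willow=16, Larch=19 ⇒ Milton
Milton: Pine=13, Willow=15, Larch=20 ⇒ Pine
Pine: Larch=7, Willow=14 ⇒ Larch
Larch: Willow=21 ⇒ Willow
NN route Dale → Hollow → Grove → Milton → Pine → Larch → Willow → Dale costs 66.
Optimal: Dale → Willow → Milton → Grove → Hollow → Larch → Pine → Dale costs 64 (by enumerating all 360 distinct tours).
Excess = 66 − 64 = 2.

The nearest-neighbour route is 2 blocks longer than optimal.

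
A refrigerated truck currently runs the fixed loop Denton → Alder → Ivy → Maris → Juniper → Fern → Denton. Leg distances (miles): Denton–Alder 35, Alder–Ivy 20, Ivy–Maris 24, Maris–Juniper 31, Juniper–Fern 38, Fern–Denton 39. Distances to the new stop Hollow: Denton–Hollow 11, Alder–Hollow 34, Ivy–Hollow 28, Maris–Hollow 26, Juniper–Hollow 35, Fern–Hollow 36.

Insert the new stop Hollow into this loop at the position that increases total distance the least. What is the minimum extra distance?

+8 miles — insert Hollow between Fern and Denton.

Insertion cost between consecutive stops i–j is d(i,Hollow) + d(Hollow,j) − d(i,j):
  between Denton and Alder: 11 + 34 − 35 = 10
  between Alder and Ivy: 34 + 28 − 20 = 42
  between Ivy and Maris: 28 + 26 − 24 = 30
  between Maris and Juniper: 26 + 35 − 31 = 30
  between Juniper and Fern: 35 + 36 − 38 = 33
  between Fern and Denton: 36 + 11 − 39 = 8
Cheapest insertion is between Fern and Denton, adding 8.
New total = 187 + 8 = 195.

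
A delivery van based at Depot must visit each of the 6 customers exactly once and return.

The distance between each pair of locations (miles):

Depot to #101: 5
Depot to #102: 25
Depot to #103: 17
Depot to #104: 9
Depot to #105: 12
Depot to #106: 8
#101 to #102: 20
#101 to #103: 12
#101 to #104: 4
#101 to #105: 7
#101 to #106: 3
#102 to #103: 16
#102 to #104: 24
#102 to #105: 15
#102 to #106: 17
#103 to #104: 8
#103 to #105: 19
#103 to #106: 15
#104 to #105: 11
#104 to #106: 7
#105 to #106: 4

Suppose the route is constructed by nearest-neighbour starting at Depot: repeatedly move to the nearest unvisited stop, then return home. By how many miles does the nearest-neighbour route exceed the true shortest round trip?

12 miles longer than the optimal tour.

From Depot: #101=5, #106=8, #104=9, #105=12, #103=17, #102=25 → choose #101 (5).
From #101: #106=3, #104=4, #105=7, #103=12, #102=20 → choose #106 (3).
From #106: #105=4, #104=7, #103=15, #102=17 → choose #105 (4).
From #105: #104=11, #102=15, #103=19 → choose #104 (11).
From #104: #103=8, #102=24 → choose #103 (8).
From #103: #102=16 → choose #102 (16).
NN route Depot → #101 → #106 → #105 → #104 → #103 → #102 → Depot costs 72.
Optimal: Depot → #101 → #104 → #103 → #102 → #105 → #106 → Depot costs 60 (by enumerating all 360 distinct tours).
Excess = 72 − 60 = 12.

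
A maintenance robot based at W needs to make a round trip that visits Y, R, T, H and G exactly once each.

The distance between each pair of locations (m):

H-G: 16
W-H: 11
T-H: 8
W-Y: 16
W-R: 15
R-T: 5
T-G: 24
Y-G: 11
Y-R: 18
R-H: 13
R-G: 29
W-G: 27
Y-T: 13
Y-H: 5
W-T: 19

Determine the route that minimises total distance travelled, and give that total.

Shortest round trip = 71 m.

There are 60 distinct closed tours to check (reversals are equivalent).
W → Y → R → T → H → G → W: 16+18+5+8+16+27 = 90
W → Y → R → T → G → H → W: 16+18+5+24+16+11 = 90
W → Y → R → H → T → G → W: 16+18+13+8+24+27 = 106
W → Y → R → H → G → T → W: 16+18+13+16+24+19 = 106
W → Y → R → G → T → H → W: 16+18+29+24+8+11 = 106
W → Y → R → G → H → T → W: 16+18+29+16+8+19 = 106
W → Y → T → R → H → G → W: 16+13+5+13+16+27 = 90
W → Y → T → R → G → H → W: 16+13+5+29+16+11 = 90
W → Y → T → H → R → G → W: 16+13+8+13+29+27 = 106
W → Y → T → H → G → R → W: 16+13+8+16+29+15 = 97
W → Y → T → G → R → H → W: 16+13+24+29+13+11 = 106
W → Y → T → G → H → R → W: 16+13+24+16+13+15 = 97
W → Y → H → R → T → G → W: 16+5+13+5+24+27 = 90
W → Y → H → R → G → T → W: 16+5+13+29+24+19 = 106
… (46 more)
W → Y → G → H → T → R → W: 16+11+16+8+5+15 = 71  ← best
The minimum is 71.
One optimal route: W → Y → G → H → T → R → W (or its reverse).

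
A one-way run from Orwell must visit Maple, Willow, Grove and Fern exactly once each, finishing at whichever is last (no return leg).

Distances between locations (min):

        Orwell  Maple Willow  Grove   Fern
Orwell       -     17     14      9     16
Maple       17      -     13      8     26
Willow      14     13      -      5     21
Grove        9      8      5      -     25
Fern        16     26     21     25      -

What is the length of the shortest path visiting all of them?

Shortest open route: 50 min.

There are 4! = 24 possible orderings.
Orwell → Maple → Willow → Grove → Fern: 17+13+5+25 = 60
Orwell → Maple → Willow → Fern → Grove: 17+13+21+25 = 76
Orwell → Maple → Grove → Willow → Fern: 17+8+5+21 = 51
Orwell → Maple → Grove → Fern → Willow: 17+8+25+21 = 71
Orwell → Maple → Fern → Willow → Grove: 17+26+21+5 = 69
Orwell → Maple → Fern → Grove → Willow: 17+26+25+5 = 73
Orwell → Willow → Maple → Grove → Fern: 14+13+8+25 = 60
Orwell → Willow → Maple → Fern → Grove: 14+13+26+25 = 78
Orwell → Willow → Grove → Maple → Fern: 14+5+8+26 = 53
Orwell → Willow → Grove → Fern → Maple: 14+5+25+26 = 70
Orwell → Willow → Fern → Maple → Grove: 14+21+26+8 = 69
Orwell → Willow → Fern → Grove → Maple: 14+21+25+8 = 68
Orwell → Grove → Maple → Willow → Fern: 9+8+13+21 = 51
Orwell → Grove → Maple → Fern → Willow: 9+8+26+21 = 64
… (10 more)
Orwell → Fern → Willow → Grove → Maple: 16+21+5+8 = 50  ← best
The minimum is 50.
One shortest path: Orwell → Fern → Willow → Grove → Maple.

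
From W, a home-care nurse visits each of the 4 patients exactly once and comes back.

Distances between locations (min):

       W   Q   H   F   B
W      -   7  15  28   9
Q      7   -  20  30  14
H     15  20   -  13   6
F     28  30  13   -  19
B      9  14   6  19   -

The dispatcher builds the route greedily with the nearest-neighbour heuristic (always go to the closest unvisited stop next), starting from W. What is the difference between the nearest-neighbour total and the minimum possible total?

W: Q=7, B=9, H=15, F=28 ⇒ Q
Q: B=14, H=20, F=30 ⇒ B
B: H=6, F=19 ⇒ H
H: F=13 ⇒ F
NN route W → Q → B → H → F → W costs 68.
Optimal: W → Q → F → H → B → W costs 65 (by enumerating all 12 distinct tours).
Excess = 68 − 65 = 3.

Excess over optimum: 3 min.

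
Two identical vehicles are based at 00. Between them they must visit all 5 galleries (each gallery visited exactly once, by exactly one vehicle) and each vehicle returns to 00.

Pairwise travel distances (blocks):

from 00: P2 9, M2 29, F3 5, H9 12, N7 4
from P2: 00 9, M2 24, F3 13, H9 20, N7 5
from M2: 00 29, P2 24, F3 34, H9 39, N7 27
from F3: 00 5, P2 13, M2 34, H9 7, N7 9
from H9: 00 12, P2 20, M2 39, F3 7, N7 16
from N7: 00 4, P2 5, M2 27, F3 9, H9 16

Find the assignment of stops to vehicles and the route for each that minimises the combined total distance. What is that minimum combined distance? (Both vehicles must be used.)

86 blocks — the smallest possible combined total.

Try each way of splitting the stops between the two vehicles (each non-empty) and, for each split, find the best tour for each vehicle:
  {P2} + {M2, F3, H9, N7}: 18 + 82 = 100
  {M2} + {P2, F3, H9, N7}: 58 + 41 = 99
  {P2, M2} + {F3, H9, N7}: 62 + 32 = 94
  {F3} + {P2, M2, H9, N7}: 10 + 84 = 94
  {P2, F3} + {M2, H9, N7}: 27 + 82 = 109
  {M2, F3} + {P2, H9, N7}: 68 + 41 = 109
  … (15 splits in total)
  {F3, H9} + {P2, M2, N7}: 24 + 62 = 86  ← best
Best: vehicle 1 00 → F3 → H9 → 00 = 24; vehicle 2 00 → M2 → P2 → N7 → 00 = 62; combined 86.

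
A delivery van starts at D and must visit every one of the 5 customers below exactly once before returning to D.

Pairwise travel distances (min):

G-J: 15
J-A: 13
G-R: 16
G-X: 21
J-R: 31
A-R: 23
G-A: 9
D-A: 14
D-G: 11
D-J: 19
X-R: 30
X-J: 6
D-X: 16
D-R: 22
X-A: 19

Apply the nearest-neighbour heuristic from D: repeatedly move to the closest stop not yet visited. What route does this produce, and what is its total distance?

Nearest-neighbour total = 91 min; route D → G → A → J → X → R → D.

At D the remaining stops are G 11, A 14, X 16, J 19, R 22; go to G.
At G the remaining stops are A 9, J 15, R 16, X 21; go to A.
At A the remaining stops are J 13, X 19, R 23; go to J.
At J the remaining stops are X 6, R 31; go to X.
At X the remaining stops are R 30; go to R.
Return R→D: 22.
Total = 11 + 9 + 13 + 6 + 30 + 22 = 91.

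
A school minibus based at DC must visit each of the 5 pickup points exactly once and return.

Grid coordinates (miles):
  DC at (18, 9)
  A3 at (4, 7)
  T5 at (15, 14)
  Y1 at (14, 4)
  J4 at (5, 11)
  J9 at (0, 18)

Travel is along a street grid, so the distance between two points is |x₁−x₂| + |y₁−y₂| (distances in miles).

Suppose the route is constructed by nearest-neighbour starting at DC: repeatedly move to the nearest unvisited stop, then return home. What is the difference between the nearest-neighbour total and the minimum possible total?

Excess over optimum: 10 miles.

From DC: T5=8, Y1=9, J4=15, A3=16, J9=27 → choose T5 (8).
From T5: Y1=11, J4=13, A3=18, J9=19 → choose Y1 (11).
From Y1: A3=13, J4=16, J9=28 → choose A3 (13).
From A3: J4=5, J9=15 → choose J4 (5).
From J4: J9=12 → choose J9 (12).
NN route DC → T5 → Y1 → A3 → J4 → J9 → DC costs 76.
Optimal: DC → T5 → J9 → J4 → A3 → Y1 → DC costs 66 (by enumerating all 60 distinct tours).
Excess = 76 − 66 = 10.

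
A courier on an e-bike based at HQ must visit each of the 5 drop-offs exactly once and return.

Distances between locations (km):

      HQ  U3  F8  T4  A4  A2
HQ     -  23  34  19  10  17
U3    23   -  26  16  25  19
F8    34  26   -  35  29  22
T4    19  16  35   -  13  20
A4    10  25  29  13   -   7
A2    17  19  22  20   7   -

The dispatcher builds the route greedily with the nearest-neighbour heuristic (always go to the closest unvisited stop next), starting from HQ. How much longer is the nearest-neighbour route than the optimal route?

The nearest-neighbour route is 21 km longer than optimal.

From HQ: A4=10, A2=17, T4=19, U3=23, F8=34 → choose A4 (10).
From A4: A2=7, T4=13, U3=25, F8=29 → choose A2 (7).
From A2: U3=19, T4=20, F8=22 → choose U3 (19).
From U3: T4=16, F8=26 → choose T4 (16).
From T4: F8=35 → choose F8 (35).
NN route HQ → A4 → A2 → U3 → T4 → F8 → HQ costs 121.
Optimal: HQ → T4 → U3 → F8 → A2 → A4 → HQ costs 100 (by enumerating all 60 distinct tours).
Excess = 121 − 100 = 21.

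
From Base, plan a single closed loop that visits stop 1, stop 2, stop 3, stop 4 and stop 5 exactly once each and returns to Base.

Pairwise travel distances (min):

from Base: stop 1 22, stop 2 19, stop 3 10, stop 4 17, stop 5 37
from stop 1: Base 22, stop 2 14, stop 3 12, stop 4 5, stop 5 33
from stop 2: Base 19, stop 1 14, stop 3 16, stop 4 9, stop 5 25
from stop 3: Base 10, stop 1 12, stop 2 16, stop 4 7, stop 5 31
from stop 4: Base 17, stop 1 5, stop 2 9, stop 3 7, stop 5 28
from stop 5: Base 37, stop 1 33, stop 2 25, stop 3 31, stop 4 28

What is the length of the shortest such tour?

Shortest round trip = 98 min.

Base-stop 1-stop 2-stop 3-stop 4-stop 5-Base: 22+14+16+7+28+37 = 124
Base-stop 1-stop 2-stop 3-stop 5-stop 4-Base: 22+14+16+31+28+17 = 128
Base-stop 1-stop 2-stop 4-stop 3-stop 5-Base: 22+14+9+7+31+37 = 120
Base-stop 1-stop 2-stop 4-stop 5-stop 3-Base: 22+14+9+28+31+10 = 114
Base-stop 1-stop 2-stop 5-stop 3-stop 4-Base: 22+14+25+31+7+17 = 116
Base-stop 1-stop 2-stop 5-stop 4-stop 3-Base: 22+14+25+28+7+10 = 106
Base-stop 1-stop 3-stop 2-stop 4-stop 5-Base: 22+12+16+9+28+37 = 124
Base-stop 1-stop 3-stop 2-stop 5-stop 4-Base: 22+12+16+25+28+17 = 120
Base-stop 1-stop 3-stop 4-stop 2-stop 5-Base: 22+12+7+9+25+37 = 112
Base-stop 1-stop 3-stop 4-stop 5-stop 2-Base: 22+12+7+28+25+19 = 113
Base-stop 1-stop 3-stop 5-stop 2-stop 4-Base: 22+12+31+25+9+17 = 116
Base-stop 1-stop 3-stop 5-stop 4-stop 2-Base: 22+12+31+28+9+19 = 121
Base-stop 1-stop 4-stop 2-stop 3-stop 5-Base: 22+5+9+16+31+37 = 120
Base-stop 1-stop 4-stop 2-stop 5-stop 3-Base: 22+5+9+25+31+10 = 102
… (46 more)
Base-stop 3-stop 1-stop 4-stop 2-stop 5-Base: 10+12+5+9+25+37 = 98  ← best
The minimum is 98.
One optimal route: Base → stop 3 → stop 1 → stop 4 → stop 2 → stop 5 → Base (or its reverse).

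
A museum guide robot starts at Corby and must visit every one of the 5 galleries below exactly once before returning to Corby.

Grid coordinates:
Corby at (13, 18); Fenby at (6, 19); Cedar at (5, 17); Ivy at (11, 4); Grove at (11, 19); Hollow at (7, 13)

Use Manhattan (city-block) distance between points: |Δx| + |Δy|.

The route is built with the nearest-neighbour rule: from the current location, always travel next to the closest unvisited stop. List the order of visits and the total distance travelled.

Corby → [Grove:3 / Fenby:8 / Cedar:9 / Hollow:11 / Ivy:16] → Grove (3)
Grove → [Fenby:5 / Cedar:8 / Hollow:10 / Ivy:15] → Fenby (5)
Fenby → [Cedar:3 / Hollow:7 / Ivy:20] → Cedar (3)
Cedar → [Hollow:6 / Ivy:19] → Hollow (6)
Hollow → [Ivy:13] → Ivy (13)
Return Ivy→Corby: 16.
Total = 3 + 5 + 3 + 6 + 13 + 16 = 46.

Nearest-neighbour total = 46; route Corby → Grove → Fenby → Cedar → Hollow → Ivy → Corby.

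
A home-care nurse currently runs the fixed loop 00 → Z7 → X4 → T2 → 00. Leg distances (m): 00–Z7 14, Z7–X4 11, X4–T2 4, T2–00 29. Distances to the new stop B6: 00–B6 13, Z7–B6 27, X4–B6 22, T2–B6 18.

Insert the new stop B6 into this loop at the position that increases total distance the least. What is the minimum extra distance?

Insertion cost between consecutive stops i–j is d(i,B6) + d(B6,j) − d(i,j):
  between 00 and Z7: 13 + 27 − 14 = 26
  between Z7 and X4: 27 + 22 − 11 = 38
  between X4 and T2: 22 + 18 − 4 = 36
  between T2 and 00: 18 + 13 − 29 = 2
Cheapest insertion is between T2 and 00, adding 2.
New total = 58 + 2 = 60.

Adding 2 m by placing B6 on the T2–00 leg.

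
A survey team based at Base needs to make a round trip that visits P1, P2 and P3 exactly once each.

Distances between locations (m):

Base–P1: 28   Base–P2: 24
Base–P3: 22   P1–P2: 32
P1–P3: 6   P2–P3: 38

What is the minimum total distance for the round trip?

There are 3 distinct closed tours to check (reversals are equivalent).
Base → P1 → P2 → P3 → Base: 28+32+38+22 = 120
Base → P1 → P3 → P2 → Base: 28+6+38+24 = 96
Base → P2 → P1 → P3 → Base: 24+32+6+22 = 84
The minimum is 84.
One optimal route: Base → P2 → P1 → P3 → Base (or its reverse).

Minimum total distance: 84 m.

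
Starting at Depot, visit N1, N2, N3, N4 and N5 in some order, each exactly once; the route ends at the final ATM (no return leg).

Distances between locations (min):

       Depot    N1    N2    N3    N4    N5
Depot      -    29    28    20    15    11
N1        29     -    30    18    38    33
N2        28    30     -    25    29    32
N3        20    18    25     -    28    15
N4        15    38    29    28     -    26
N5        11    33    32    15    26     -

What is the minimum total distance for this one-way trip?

There are 5! = 120 possible orderings.
Depot→N1→N2→N3→N4→N5: 29+30+25+28+26 = 138
Depot→N1→N2→N3→N5→N4: 29+30+25+15+26 = 125
Depot→N1→N2→N4→N3→N5: 29+30+29+28+15 = 131
Depot→N1→N2→N4→N5→N3: 29+30+29+26+15 = 129
Depot→N1→N2→N5→N3→N4: 29+30+32+15+28 = 134
Depot→N1→N2→N5→N4→N3: 29+30+32+26+28 = 145
Depot→N1→N3→N2→N4→N5: 29+18+25+29+26 = 127
Depot→N1→N3→N2→N5→N4: 29+18+25+32+26 = 130
Depot→N1→N3→N4→N2→N5: 29+18+28+29+32 = 136
Depot→N1→N3→N4→N5→N2: 29+18+28+26+32 = 133
Depot→N1→N3→N5→N2→N4: 29+18+15+32+29 = 123
Depot→N1→N3→N5→N4→N2: 29+18+15+26+29 = 117
Depot→N1→N4→N2→N3→N5: 29+38+29+25+15 = 136
Depot→N1→N4→N2→N5→N3: 29+38+29+32+15 = 143
… (106 more)
Depot→N5→N3→N1→N2→N4: 11+15+18+30+29 = 103  ← best
The minimum is 103.
One shortest path: Depot → N5 → N3 → N1 → N2 → N4.

103 min — the minimum one-way total.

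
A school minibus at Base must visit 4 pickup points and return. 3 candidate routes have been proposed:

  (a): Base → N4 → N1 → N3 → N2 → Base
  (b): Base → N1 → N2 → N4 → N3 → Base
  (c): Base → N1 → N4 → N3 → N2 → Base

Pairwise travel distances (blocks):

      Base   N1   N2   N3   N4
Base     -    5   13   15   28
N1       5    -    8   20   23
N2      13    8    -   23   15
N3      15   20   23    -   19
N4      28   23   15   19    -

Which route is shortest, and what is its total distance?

(a): 28 + 23 + 20 + 23 + 13 = 107
(b): 5 + 8 + 15 + 19 + 15 = 62
(c): 5 + 23 + 19 + 23 + 13 = 83

62 blocks — (b) is the shortest.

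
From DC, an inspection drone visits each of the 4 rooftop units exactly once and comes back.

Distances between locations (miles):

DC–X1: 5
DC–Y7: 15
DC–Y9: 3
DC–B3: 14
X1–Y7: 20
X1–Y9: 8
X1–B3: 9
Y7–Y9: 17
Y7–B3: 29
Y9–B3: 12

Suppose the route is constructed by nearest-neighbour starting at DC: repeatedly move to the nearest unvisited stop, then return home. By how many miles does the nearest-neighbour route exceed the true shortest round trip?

The nearest-neighbour route is 6 miles longer than optimal.

From DC: Y9=3, X1=5, B3=14, Y7=15 → choose Y9 (3).
From Y9: X1=8, B3=12, Y7=17 → choose X1 (8).
From X1: B3=9, Y7=20 → choose B3 (9).
From B3: Y7=29 → choose Y7 (29).
NN route DC → Y9 → X1 → B3 → Y7 → DC costs 64.
Optimal: DC → X1 → B3 → Y9 → Y7 → DC costs 58 (by enumerating all 12 distinct tours).
Excess = 64 − 58 = 6.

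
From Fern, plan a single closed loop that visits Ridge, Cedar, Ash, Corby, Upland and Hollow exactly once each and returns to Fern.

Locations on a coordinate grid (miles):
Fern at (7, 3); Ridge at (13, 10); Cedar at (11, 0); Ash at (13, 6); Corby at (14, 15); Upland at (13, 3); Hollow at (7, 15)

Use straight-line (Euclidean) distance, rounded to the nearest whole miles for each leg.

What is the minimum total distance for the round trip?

There are 360 distinct closed tours to check (reversals are equivalent).
Fern-Ridge-Cedar-Ash-Corby-Upland-Hollow-Fern: 9+10+6+9+12+13+12 = 71
Fern-Ridge-Cedar-Ash-Corby-Hollow-Upland-Fern: 9+10+6+9+7+13+6 = 60
Fern-Ridge-Cedar-Ash-Upland-Corby-Hollow-Fern: 9+10+6+3+12+7+12 = 59
Fern-Ridge-Cedar-Ash-Upland-Hollow-Corby-Fern: 9+10+6+3+13+7+14 = 62
Fern-Ridge-Cedar-Ash-Hollow-Corby-Upland-Fern: 9+10+6+11+7+12+6 = 61
Fern-Ridge-Cedar-Ash-Hollow-Upland-Corby-Fern: 9+10+6+11+13+12+14 = 75
Fern-Ridge-Cedar-Corby-Ash-Upland-Hollow-Fern: 9+10+15+9+3+13+12 = 71
Fern-Ridge-Cedar-Corby-Ash-Hollow-Upland-Fern: 9+10+15+9+11+13+6 = 73
… (352 more)
Fern-Cedar-Upland-Ash-Ridge-Corby-Hollow-Fern: 5+4+3+4+5+7+12 = 40  ← best
The minimum is 40.
One optimal route: Fern → Cedar → Upland → Ash → Ridge → Corby → Hollow → Fern (or its reverse).

40 miles — the shortest possible round trip.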